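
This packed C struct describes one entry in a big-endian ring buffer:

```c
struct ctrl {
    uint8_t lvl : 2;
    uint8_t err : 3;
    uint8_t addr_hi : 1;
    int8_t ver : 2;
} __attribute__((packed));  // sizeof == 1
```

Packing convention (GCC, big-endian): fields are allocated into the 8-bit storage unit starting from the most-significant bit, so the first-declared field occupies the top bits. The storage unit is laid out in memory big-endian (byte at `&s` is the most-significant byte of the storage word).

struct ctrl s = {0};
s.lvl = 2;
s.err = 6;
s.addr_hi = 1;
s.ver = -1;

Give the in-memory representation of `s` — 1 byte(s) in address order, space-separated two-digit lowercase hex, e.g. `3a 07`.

b7

lvl:2 = 2 → 0x2 << 6 → word 0x80
err:3 = 6 → 0x6 << 3 → word 0xb0
addr_hi:1 = 1 → 0x1 << 2 → word 0xb4
ver:2 = -1 → 0x3 << 0 → word 0xb7
word = 0xb7 → big-endian bytes:
  [0]=0xb7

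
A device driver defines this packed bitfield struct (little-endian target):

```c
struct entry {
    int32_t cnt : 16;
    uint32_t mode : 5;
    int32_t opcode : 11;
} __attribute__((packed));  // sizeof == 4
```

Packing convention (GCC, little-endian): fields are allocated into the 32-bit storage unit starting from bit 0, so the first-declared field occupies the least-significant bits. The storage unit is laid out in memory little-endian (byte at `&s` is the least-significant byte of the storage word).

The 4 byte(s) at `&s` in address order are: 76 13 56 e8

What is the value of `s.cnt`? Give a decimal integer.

[0]=0x76 [1]=0x13 [2]=0x56 [3]=0xe8 (little-endian) → word 0xe8561376
cnt:16 @ bit 0 → (0xe8561376>>0)&0xffff = 0x1376  ←
mode:5 @ bit 16 → (0xe8561376>>16)&0x1f = 0x16
opcode:11 @ bit 21 → (0xe8561376>>21)&0x7ff = 0x742
cnt signed 16b, MSB=0: value = 4982

4982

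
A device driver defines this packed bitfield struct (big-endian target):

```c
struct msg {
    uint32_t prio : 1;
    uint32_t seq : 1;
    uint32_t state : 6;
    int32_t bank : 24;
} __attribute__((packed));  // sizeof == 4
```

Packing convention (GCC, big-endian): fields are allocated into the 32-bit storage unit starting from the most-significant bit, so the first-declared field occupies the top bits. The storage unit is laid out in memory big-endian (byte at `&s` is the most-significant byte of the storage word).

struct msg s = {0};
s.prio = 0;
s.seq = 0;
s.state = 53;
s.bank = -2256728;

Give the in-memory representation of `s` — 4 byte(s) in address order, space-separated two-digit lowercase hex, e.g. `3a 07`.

[31+:1] prio=0 & 0x1 = 0x0; word=0x00000000
[30+:1] seq=0 & 0x1 = 0x0; word=0x00000000
[24+:6] state=53 & 0x3f = 0x35; word=0x35000000
[0+:24] bank=-2256728 & 0xffffff = 0xdd90a8; word=0x35dd90a8
word = 0x35dd90a8 → big-endian bytes:
  [0]=0x35  [1]=0xdd  [2]=0x90  [3]=0xa8

35 dd 90 a8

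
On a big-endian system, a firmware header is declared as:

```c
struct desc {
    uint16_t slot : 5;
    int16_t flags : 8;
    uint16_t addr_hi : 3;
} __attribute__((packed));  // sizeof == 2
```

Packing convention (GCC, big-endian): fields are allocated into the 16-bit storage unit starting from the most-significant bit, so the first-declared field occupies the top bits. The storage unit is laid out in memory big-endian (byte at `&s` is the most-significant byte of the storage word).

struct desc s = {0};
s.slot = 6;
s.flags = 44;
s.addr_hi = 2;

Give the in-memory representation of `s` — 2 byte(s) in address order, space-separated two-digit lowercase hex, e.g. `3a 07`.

31 62

slot:5 = 6 → 0x6 << 11 → word 0x3000
flags:8 = 44 → 0x2c << 3 → word 0x3160
addr_hi:3 = 2 → 0x2 << 0 → word 0x3162
word = 0x3162 → big-endian bytes:
  [0]=0x31  [1]=0x62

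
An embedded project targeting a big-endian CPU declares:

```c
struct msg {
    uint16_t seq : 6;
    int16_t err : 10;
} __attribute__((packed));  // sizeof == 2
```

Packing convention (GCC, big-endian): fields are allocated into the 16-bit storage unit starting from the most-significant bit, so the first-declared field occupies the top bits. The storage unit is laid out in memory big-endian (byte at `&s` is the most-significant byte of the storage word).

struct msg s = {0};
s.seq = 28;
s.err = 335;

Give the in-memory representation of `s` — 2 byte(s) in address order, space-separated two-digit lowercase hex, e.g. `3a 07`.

[10+:6] seq=28 & 0x3f = 0x1c; word=0x7000
[0+:10] err=335 & 0x3ff = 0x14f; word=0x714f
word = 0x714f → big-endian bytes:
  [0]=0x71  [1]=0x4f

71 4f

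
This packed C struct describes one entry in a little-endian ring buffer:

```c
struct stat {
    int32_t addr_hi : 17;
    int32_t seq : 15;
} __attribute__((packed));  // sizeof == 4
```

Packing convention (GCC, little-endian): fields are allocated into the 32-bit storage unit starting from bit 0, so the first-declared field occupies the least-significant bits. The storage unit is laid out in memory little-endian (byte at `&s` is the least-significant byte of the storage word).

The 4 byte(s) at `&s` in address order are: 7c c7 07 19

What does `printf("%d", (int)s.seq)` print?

[0]=0x7c [1]=0xc7 [2]=0x07 [3]=0x19 (little-endian) → word 0x1907c77c
addr_hi [0+:17] = (word>>0) & 0x1ffff = 116604
seq [17+:15] = (word>>17) & 0x7fff = 3203  ←
seq signed 15b, MSB=0: value = 3203

3203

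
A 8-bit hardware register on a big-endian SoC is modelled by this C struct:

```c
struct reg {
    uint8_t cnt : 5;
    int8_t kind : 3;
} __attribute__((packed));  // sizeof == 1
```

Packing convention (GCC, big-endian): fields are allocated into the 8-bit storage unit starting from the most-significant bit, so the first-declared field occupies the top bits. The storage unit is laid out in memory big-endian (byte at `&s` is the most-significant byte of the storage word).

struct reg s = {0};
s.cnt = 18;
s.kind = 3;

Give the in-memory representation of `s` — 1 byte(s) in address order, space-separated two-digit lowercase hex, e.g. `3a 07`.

93

cnt (5b) val=18 bits=0x12 at bit 3: 0x90
kind (3b) val=3 bits=0x3 at bit 0: 0x93
word = 0x93 → big-endian bytes:
  [0]=0x93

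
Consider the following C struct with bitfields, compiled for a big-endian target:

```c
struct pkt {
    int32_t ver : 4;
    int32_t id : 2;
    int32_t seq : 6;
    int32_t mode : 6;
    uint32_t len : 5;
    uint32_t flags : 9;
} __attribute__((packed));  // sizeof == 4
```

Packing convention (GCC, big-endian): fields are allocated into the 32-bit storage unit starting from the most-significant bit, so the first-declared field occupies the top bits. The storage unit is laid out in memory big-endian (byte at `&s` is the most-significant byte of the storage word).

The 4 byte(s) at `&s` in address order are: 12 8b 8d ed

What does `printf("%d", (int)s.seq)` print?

[0]=0x12 [1]=0x8b [2]=0x8d [3]=0xed (big-endian) → word 0x128b8ded
ver:4 @ bit 28 → (0x128b8ded>>28)&0xf = 0x1
id:2 @ bit 26 → (0x128b8ded>>26)&0x3 = 0x0
seq:6 @ bit 20 → (0x128b8ded>>20)&0x3f = 0x28  ←
mode:6 @ bit 14 → (0x128b8ded>>14)&0x3f = 0x2e
len:5 @ bit 9 → (0x128b8ded>>9)&0x1f = 0x6
flags:9 @ bit 0 → (0x128b8ded>>0)&0x1ff = 0x1ed
seq signed 6b, MSB=1: 40 - 64 = -24

-24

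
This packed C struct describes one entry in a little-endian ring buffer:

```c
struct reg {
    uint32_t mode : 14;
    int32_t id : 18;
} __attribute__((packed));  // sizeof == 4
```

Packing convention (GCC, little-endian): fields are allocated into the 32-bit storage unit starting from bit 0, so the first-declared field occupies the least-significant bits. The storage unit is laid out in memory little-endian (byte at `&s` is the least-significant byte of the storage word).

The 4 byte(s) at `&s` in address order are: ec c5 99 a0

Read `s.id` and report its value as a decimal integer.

-97689

[0]=0xec [1]=0xc5 [2]=0x99 [3]=0xa0 (little-endian) → word 0xa099c5ec
mode:14 @ bit 0 → (0xa099c5ec>>0)&0x3fff = 0x5ec
id:18 @ bit 14 → (0xa099c5ec>>14)&0x3ffff = 0x28267  ←
id signed 18b, MSB=1: 164455 - 262144 = -97689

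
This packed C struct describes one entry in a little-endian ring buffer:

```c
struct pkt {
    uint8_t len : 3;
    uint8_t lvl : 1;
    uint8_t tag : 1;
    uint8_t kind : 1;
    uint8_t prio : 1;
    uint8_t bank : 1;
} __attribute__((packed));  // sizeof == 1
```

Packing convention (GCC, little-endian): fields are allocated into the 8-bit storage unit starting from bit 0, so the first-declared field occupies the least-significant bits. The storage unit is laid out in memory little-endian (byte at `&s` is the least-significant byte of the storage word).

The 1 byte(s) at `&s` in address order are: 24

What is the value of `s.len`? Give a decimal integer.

4

[0]=0x24 (little-endian) → word 0x24
len [0+:3] = (word>>0) & 0x7 = 4  ←
lvl [3+:1] = (word>>3) & 0x1 = 0
tag [4+:1] = (word>>4) & 0x1 = 0
kind [5+:1] = (word>>5) & 0x1 = 1
prio [6+:1] = (word>>6) & 0x1 = 0
bank [7+:1] = (word>>7) & 0x1 = 0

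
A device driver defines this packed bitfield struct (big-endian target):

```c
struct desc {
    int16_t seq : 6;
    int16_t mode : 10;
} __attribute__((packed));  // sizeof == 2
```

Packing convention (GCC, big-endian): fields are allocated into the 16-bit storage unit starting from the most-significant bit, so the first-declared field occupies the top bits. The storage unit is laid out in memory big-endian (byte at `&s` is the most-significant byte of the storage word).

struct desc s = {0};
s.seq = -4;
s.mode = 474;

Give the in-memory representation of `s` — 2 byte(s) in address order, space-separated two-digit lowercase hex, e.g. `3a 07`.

f1 da

seq (6b) val=-4 bits=0x3c at bit 10: 0xf000
mode (10b) val=474 bits=0x1da at bit 0: 0xf1da
word = 0xf1da → big-endian bytes:
  [0]=0xf1  [1]=0xda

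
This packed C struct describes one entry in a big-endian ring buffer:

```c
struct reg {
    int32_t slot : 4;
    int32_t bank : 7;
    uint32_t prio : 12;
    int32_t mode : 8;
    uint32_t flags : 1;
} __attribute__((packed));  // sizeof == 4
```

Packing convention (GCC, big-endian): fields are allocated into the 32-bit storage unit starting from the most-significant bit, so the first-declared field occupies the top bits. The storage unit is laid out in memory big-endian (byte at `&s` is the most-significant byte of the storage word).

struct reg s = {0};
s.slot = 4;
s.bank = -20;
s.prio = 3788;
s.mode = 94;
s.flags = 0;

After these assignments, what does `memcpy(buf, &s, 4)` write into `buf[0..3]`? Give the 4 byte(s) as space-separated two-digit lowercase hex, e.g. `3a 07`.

4d 9d 98 bc

slot:4 = 4 → 0x4 << 28 → word 0x40000000
bank:7 = -20 → 0x6c << 21 → word 0x4d800000
prio:12 = 3788 → 0xecc << 9 → word 0x4d9d9800
mode:8 = 94 → 0x5e << 1 → word 0x4d9d98bc
flags:1 = 0 → 0x0 << 0 → word 0x4d9d98bc
word = 0x4d9d98bc → big-endian bytes:
  [0]=0x4d  [1]=0x9d  [2]=0x98  [3]=0xbc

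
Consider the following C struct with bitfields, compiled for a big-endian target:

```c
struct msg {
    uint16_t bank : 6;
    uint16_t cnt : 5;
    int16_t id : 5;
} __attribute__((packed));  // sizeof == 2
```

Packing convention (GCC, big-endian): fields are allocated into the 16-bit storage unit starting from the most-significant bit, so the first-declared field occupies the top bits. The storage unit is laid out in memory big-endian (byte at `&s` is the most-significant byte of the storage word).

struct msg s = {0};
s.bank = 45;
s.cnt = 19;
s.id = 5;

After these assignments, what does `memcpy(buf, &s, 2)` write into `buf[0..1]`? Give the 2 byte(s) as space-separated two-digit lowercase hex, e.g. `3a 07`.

bank:6 = 45 → 0x2d << 10 → word 0xb400
cnt:5 = 19 → 0x13 << 5 → word 0xb660
id:5 = 5 → 0x5 << 0 → word 0xb665
word = 0xb665 → big-endian bytes:
  [0]=0xb6  [1]=0x65

b6 65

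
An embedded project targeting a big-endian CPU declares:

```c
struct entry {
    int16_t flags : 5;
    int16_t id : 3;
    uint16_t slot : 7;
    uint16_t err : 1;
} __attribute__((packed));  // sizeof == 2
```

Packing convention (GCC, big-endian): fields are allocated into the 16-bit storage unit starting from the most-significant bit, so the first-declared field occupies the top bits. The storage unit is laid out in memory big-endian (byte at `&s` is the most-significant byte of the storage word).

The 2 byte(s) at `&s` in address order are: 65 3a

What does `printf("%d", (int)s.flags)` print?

[0]=0x65 [1]=0x3a (big-endian) → word 0x653a
flags:5 @ bit 11 → (0x653a>>11)&0x1f = 0xc  ←
id:3 @ bit 8 → (0x653a>>8)&0x7 = 0x5
slot:7 @ bit 1 → (0x653a>>1)&0x7f = 0x1d
err:1 @ bit 0 → (0x653a>>0)&0x1 = 0x0
flags signed 5b, MSB=0: value = 12

12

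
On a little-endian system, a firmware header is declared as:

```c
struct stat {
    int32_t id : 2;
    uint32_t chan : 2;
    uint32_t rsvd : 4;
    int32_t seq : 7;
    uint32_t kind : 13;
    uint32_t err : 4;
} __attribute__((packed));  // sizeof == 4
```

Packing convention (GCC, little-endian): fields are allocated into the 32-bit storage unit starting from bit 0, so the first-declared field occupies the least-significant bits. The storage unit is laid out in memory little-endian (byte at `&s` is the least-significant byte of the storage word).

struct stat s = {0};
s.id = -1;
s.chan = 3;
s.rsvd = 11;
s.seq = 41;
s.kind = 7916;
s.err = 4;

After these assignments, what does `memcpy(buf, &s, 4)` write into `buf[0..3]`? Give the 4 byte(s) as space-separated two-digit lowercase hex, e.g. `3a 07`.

[0+:2] id=-1 & 0x3 = 0x3; word=0x00000003
[2+:2] chan=3 & 0x3 = 0x3; word=0x0000000f
[4+:4] rsvd=11 & 0xf = 0xb; word=0x000000bf
[8+:7] seq=41 & 0x7f = 0x29; word=0x000029bf
[15+:13] kind=7916 & 0x1fff = 0x1eec; word=0x0f7629bf
[28+:4] err=4 & 0xf = 0x4; word=0x4f7629bf
word = 0x4f7629bf → little-endian bytes:
  [0]=0xbf  [1]=0x29  [2]=0x76  [3]=0x4f

bf 29 76 4f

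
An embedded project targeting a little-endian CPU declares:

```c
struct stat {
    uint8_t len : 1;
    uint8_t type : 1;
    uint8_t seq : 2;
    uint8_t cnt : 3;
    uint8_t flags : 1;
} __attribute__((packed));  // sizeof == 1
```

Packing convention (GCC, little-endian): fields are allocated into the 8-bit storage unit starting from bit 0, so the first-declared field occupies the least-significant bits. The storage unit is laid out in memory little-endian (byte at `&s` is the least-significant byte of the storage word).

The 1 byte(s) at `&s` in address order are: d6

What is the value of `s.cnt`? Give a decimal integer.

[0]=0xd6 (little-endian) → word 0xd6
len [0+:1] = (word>>0) & 0x1 = 0
type [1+:1] = (word>>1) & 0x1 = 1
seq [2+:2] = (word>>2) & 0x3 = 1
cnt [4+:3] = (word>>4) & 0x7 = 5  ←
flags [7+:1] = (word>>7) & 0x1 = 1

5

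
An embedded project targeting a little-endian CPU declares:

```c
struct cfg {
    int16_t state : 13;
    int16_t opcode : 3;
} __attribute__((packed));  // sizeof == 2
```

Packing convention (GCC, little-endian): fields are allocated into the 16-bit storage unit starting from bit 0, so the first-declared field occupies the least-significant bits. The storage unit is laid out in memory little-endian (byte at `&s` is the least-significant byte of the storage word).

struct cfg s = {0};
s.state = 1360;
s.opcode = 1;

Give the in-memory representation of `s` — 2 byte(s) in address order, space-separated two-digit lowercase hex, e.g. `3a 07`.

50 25

[0+:13] state=1360 & 0x1fff = 0x550; word=0x0550
[13+:3] opcode=1 & 0x7 = 0x1; word=0x2550
word = 0x2550 → little-endian bytes:
  [0]=0x50  [1]=0x25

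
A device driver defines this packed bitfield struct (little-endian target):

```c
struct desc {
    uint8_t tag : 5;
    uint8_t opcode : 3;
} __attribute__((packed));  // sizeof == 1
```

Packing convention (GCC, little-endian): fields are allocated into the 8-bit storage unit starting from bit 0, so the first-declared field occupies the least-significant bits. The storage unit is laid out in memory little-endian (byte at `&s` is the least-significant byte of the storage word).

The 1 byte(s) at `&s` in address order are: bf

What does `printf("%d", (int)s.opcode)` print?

5

[0]=0xbf (little-endian) → word 0xbf
tag [0+:5] = (word>>0) & 0x1f = 31
opcode [5+:3] = (word>>5) & 0x7 = 5  ←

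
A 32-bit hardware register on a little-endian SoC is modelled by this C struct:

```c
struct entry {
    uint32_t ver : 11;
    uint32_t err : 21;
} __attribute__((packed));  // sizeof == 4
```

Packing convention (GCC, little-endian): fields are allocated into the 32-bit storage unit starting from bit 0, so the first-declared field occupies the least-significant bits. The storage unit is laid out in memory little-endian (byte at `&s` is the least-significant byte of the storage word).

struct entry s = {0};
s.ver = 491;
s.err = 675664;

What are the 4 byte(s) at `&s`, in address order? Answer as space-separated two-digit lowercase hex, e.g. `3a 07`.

eb 81 7a 52

ver:11 = 491 → 0x1eb << 0 → word 0x000001eb
err:21 = 675664 → 0xa4f50 << 11 → word 0x527a81eb
word = 0x527a81eb → little-endian bytes:
  [0]=0xeb  [1]=0x81  [2]=0x7a  [3]=0x52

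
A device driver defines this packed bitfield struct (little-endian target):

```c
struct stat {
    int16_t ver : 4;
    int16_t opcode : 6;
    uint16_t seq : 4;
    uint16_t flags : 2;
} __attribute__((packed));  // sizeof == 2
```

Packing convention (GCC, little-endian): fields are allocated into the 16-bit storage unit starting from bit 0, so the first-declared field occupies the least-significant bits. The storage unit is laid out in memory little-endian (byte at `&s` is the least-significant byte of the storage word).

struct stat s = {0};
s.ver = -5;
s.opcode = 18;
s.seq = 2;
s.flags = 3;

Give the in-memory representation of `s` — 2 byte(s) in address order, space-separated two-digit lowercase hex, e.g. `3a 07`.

2b c9

[0+:4] ver=-5 & 0xf = 0xb; word=0x000b
[4+:6] opcode=18 & 0x3f = 0x12; word=0x012b
[10+:4] seq=2 & 0xf = 0x2; word=0x092b
[14+:2] flags=3 & 0x3 = 0x3; word=0xc92b
word = 0xc92b → little-endian bytes:
  [0]=0x2b  [1]=0xc9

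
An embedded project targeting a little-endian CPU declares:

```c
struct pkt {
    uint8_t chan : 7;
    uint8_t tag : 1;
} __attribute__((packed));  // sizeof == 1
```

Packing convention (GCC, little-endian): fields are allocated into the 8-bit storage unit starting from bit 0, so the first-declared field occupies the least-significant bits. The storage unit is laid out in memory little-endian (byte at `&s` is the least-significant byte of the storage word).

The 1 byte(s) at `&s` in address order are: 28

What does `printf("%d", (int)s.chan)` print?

[0]=0x28 (little-endian) → word 0x28
chan:7 @ bit 0 → (0x28>>0)&0x7f = 0x28  ←
tag:1 @ bit 7 → (0x28>>7)&0x1 = 0x0

40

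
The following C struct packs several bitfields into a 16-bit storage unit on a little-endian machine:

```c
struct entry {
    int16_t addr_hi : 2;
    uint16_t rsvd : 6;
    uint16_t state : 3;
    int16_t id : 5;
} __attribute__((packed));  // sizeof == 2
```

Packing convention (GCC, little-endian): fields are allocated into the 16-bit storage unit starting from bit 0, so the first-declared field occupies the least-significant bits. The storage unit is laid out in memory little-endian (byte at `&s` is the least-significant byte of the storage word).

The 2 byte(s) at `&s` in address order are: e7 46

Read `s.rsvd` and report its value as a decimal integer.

57

[0]=0xe7 [1]=0x46 (little-endian) → word 0x46e7
addr_hi:2 @ bit 0 → (0x46e7>>0)&0x3 = 0x3
rsvd:6 @ bit 2 → (0x46e7>>2)&0x3f = 0x39  ←
state:3 @ bit 8 → (0x46e7>>8)&0x7 = 0x6
id:5 @ bit 11 → (0x46e7>>11)&0x1f = 0x8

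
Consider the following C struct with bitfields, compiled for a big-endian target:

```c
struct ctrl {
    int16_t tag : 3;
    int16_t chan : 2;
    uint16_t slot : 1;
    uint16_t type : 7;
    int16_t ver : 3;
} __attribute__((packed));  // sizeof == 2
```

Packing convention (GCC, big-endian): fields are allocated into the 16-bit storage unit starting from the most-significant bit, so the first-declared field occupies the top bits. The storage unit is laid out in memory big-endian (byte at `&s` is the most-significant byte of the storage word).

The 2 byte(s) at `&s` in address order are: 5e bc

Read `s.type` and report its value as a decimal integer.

87

[0]=0x5e [1]=0xbc (big-endian) → word 0x5ebc
tag [13+:3] = (word>>13) & 0x7 = 2
chan [11+:2] = (word>>11) & 0x3 = 3
slot [10+:1] = (word>>10) & 0x1 = 1
type [3+:7] = (word>>3) & 0x7f = 87  ←
ver [0+:3] = (word>>0) & 0x7 = 4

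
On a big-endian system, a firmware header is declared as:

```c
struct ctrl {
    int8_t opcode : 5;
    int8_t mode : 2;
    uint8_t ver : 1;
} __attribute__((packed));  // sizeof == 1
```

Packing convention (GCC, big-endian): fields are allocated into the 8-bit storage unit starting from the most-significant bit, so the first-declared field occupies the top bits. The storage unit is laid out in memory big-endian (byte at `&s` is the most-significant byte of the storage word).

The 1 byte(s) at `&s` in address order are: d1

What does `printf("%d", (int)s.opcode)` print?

-6

[0]=0xd1 (big-endian) → word 0xd1
opcode [3+:5] = (word>>3) & 0x1f = 26  ←
mode [1+:2] = (word>>1) & 0x3 = 0
ver [0+:1] = (word>>0) & 0x1 = 1
opcode signed 5b, MSB=1: 26 - 32 = -6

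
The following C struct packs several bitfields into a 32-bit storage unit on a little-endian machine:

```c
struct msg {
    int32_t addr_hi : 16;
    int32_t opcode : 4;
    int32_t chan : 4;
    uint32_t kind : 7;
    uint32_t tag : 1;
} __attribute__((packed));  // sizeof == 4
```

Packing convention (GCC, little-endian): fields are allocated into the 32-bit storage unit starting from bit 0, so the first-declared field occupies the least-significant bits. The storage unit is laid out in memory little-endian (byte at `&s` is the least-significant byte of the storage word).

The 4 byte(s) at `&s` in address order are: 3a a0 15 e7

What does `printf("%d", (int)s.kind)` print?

[0]=0x3a [1]=0xa0 [2]=0x15 [3]=0xe7 (little-endian) → word 0xe715a03a
addr_hi [0+:16] = (word>>0) & 0xffff = 41018
opcode [16+:4] = (word>>16) & 0xf = 5
chan [20+:4] = (word>>20) & 0xf = 1
kind [24+:7] = (word>>24) & 0x7f = 103  ←
tag [31+:1] = (word>>31) & 0x1 = 1

103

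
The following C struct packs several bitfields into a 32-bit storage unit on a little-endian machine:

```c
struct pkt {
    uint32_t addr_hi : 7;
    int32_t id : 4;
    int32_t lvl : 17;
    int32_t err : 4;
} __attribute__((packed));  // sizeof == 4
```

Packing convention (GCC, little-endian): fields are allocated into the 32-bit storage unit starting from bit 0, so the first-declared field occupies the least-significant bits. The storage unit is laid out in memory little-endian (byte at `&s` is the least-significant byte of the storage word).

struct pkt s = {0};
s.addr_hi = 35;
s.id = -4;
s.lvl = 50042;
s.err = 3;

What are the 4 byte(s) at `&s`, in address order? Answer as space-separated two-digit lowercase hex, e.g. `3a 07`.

23 d6 1b 36

[0+:7] addr_hi=35 & 0x7f = 0x23; word=0x00000023
[7+:4] id=-4 & 0xf = 0xc; word=0x00000623
[11+:17] lvl=50042 & 0x1ffff = 0xc37a; word=0x061bd623
[28+:4] err=3 & 0xf = 0x3; word=0x361bd623
word = 0x361bd623 → little-endian bytes:
  [0]=0x23  [1]=0xd6  [2]=0x1b  [3]=0x36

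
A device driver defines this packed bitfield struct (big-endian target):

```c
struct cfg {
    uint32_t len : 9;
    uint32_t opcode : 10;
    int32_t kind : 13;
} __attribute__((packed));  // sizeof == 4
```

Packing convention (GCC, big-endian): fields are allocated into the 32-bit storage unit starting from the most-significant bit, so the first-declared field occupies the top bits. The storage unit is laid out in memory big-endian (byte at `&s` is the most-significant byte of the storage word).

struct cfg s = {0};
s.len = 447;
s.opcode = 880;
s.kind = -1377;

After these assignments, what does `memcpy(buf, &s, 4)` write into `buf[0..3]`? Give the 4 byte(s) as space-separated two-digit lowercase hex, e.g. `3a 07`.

df ee 1a 9f

len:9 = 447 → 0x1bf << 23 → word 0xdf800000
opcode:10 = 880 → 0x370 << 13 → word 0xdfee0000
kind:13 = -1377 → 0x1a9f << 0 → word 0xdfee1a9f
word = 0xdfee1a9f → big-endian bytes:
  [0]=0xdf  [1]=0xee  [2]=0x1a  [3]=0x9f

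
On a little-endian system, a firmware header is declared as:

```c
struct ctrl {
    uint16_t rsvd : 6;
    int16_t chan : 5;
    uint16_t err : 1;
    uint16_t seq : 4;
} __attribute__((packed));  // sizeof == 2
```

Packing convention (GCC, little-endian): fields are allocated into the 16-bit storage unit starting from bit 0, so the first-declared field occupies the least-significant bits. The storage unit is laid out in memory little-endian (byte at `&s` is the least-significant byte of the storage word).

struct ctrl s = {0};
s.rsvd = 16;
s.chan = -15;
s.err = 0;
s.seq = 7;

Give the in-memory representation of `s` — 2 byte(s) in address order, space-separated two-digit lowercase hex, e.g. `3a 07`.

50 74

[0+:6] rsvd=16 & 0x3f = 0x10; word=0x0010
[6+:5] chan=-15 & 0x1f = 0x11; word=0x0450
[11+:1] err=0 & 0x1 = 0x0; word=0x0450
[12+:4] seq=7 & 0xf = 0x7; word=0x7450
word = 0x7450 → little-endian bytes:
  [0]=0x50  [1]=0x74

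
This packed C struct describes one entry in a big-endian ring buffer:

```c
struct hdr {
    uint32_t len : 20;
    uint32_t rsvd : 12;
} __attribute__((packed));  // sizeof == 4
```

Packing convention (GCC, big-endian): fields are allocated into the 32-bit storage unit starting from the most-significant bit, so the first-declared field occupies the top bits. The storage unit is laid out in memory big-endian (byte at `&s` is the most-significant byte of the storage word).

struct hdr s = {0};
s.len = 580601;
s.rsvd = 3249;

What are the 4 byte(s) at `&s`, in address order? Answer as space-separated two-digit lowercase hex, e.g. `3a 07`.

len:20 = 580601 → 0x8dbf9 << 12 → word 0x8dbf9000
rsvd:12 = 3249 → 0xcb1 << 0 → word 0x8dbf9cb1
word = 0x8dbf9cb1 → big-endian bytes:
  [0]=0x8d  [1]=0xbf  [2]=0x9c  [3]=0xb1

8d bf 9c b1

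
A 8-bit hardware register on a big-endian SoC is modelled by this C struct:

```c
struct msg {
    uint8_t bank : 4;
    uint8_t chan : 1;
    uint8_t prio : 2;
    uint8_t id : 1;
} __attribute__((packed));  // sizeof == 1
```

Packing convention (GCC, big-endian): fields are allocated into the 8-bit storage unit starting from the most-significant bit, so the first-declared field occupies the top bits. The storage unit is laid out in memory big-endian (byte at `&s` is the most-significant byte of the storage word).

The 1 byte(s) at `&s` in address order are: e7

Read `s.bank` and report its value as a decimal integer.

[0]=0xe7 (big-endian) → word 0xe7
bank [4+:4] = (word>>4) & 0xf = 14  ←
chan [3+:1] = (word>>3) & 0x1 = 0
prio [1+:2] = (word>>1) & 0x3 = 3
id [0+:1] = (word>>0) & 0x1 = 1

14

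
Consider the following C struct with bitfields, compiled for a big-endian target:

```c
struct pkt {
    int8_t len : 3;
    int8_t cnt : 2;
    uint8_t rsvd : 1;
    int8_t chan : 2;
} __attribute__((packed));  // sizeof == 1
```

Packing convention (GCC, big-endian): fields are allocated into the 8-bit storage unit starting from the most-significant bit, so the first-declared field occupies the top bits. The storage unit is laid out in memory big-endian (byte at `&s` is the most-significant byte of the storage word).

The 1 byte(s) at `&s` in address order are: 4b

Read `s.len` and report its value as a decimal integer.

[0]=0x4b (big-endian) → word 0x4b
len [5+:3] = (word>>5) & 0x7 = 2  ←
cnt [3+:2] = (word>>3) & 0x3 = 1
rsvd [2+:1] = (word>>2) & 0x1 = 0
chan [0+:2] = (word>>0) & 0x3 = 3
len signed 3b, MSB=0: value = 2

2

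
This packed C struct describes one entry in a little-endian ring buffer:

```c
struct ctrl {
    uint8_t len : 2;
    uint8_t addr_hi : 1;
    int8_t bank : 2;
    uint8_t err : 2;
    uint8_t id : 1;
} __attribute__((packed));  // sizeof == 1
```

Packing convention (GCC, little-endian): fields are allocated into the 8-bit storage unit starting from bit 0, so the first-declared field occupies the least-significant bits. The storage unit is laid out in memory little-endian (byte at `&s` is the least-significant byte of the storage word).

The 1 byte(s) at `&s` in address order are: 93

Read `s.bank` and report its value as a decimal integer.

-2

[0]=0x93 (little-endian) → word 0x93
len [0+:2] = (word>>0) & 0x3 = 3
addr_hi [2+:1] = (word>>2) & 0x1 = 0
bank [3+:2] = (word>>3) & 0x3 = 2  ←
err [5+:2] = (word>>5) & 0x3 = 0
id [7+:1] = (word>>7) & 0x1 = 1
bank signed 2b, MSB=1: 2 - 4 = -2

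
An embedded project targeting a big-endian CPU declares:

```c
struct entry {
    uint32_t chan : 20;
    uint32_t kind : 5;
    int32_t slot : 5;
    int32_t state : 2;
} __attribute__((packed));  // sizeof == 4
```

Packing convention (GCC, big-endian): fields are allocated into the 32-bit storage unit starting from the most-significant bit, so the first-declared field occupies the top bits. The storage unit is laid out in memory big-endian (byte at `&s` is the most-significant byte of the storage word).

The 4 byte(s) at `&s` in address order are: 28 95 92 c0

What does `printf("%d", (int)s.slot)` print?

[0]=0x28 [1]=0x95 [2]=0x92 [3]=0xc0 (big-endian) → word 0x289592c0
chan [12+:20] = (word>>12) & 0xfffff = 166233
kind [7+:5] = (word>>7) & 0x1f = 5
slot [2+:5] = (word>>2) & 0x1f = 16  ←
state [0+:2] = (word>>0) & 0x3 = 0
slot signed 5b, MSB=1: 16 - 32 = -16

-16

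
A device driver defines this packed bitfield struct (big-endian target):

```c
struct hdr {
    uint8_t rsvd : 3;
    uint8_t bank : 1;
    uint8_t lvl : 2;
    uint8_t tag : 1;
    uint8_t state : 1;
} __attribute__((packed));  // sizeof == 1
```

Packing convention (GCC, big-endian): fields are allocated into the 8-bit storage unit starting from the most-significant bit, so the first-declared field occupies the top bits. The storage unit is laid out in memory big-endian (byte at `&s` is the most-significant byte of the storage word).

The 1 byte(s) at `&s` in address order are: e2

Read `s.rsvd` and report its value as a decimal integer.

[0]=0xe2 (big-endian) → word 0xe2
rsvd [5+:3] = (word>>5) & 0x7 = 7  ←
bank [4+:1] = (word>>4) & 0x1 = 0
lvl [2+:2] = (word>>2) & 0x3 = 0
tag [1+:1] = (word>>1) & 0x1 = 1
state [0+:1] = (word>>0) & 0x1 = 0

7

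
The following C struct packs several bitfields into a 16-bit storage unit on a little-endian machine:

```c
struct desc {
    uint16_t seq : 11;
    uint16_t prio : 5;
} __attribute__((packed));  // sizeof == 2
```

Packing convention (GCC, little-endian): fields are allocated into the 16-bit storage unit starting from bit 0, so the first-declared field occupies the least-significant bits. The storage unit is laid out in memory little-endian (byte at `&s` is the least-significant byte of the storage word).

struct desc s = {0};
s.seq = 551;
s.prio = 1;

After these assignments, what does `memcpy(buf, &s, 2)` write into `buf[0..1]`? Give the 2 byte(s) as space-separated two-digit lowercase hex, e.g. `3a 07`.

seq:11 = 551 → 0x227 << 0 → word 0x0227
prio:5 = 1 → 0x1 << 11 → word 0x0a27
word = 0x0a27 → little-endian bytes:
  [0]=0x27  [1]=0x0a

27 0a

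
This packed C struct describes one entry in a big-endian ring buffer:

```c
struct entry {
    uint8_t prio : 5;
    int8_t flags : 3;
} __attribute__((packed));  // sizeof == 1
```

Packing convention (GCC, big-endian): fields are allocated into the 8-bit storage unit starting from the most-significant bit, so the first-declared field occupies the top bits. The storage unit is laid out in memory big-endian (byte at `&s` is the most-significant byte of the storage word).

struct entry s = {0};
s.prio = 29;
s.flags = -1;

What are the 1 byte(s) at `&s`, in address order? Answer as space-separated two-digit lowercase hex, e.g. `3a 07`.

ef

[3+:5] prio=29 & 0x1f = 0x1d; word=0xe8
[0+:3] flags=-1 & 0x7 = 0x7; word=0xef
word = 0xef → big-endian bytes:
  [0]=0xef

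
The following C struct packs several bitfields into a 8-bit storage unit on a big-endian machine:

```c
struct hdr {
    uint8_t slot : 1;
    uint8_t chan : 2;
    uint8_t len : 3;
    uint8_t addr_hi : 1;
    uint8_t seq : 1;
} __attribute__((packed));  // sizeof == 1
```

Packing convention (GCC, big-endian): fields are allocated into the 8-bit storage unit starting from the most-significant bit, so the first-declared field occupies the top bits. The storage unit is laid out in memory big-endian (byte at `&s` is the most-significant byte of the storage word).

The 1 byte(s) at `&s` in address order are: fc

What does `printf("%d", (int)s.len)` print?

7

[0]=0xfc (big-endian) → word 0xfc
slot:1 @ bit 7 → (0xfc>>7)&0x1 = 0x1
chan:2 @ bit 5 → (0xfc>>5)&0x3 = 0x3
len:3 @ bit 2 → (0xfc>>2)&0x7 = 0x7  ←
addr_hi:1 @ bit 1 → (0xfc>>1)&0x1 = 0x0
seq:1 @ bit 0 → (0xfc>>0)&0x1 = 0x0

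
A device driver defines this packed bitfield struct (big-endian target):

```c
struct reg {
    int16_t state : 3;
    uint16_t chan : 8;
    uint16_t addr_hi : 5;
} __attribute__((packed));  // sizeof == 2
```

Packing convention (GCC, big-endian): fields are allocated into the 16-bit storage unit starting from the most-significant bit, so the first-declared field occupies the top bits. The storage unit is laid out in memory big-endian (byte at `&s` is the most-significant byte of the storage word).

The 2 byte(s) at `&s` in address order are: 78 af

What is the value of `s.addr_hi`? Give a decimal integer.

15

[0]=0x78 [1]=0xaf (big-endian) → word 0x78af
state:3 @ bit 13 → (0x78af>>13)&0x7 = 0x3
chan:8 @ bit 5 → (0x78af>>5)&0xff = 0xc5
addr_hi:5 @ bit 0 → (0x78af>>0)&0x1f = 0xf  ←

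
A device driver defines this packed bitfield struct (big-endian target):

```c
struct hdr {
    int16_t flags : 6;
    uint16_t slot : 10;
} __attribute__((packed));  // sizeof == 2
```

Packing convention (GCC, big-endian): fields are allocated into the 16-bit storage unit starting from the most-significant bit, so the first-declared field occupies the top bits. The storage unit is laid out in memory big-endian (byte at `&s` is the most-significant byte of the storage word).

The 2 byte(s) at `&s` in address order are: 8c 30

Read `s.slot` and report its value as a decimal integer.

[0]=0x8c [1]=0x30 (big-endian) → word 0x8c30
flags:6 @ bit 10 → (0x8c30>>10)&0x3f = 0x23
slot:10 @ bit 0 → (0x8c30>>0)&0x3ff = 0x30  ←

48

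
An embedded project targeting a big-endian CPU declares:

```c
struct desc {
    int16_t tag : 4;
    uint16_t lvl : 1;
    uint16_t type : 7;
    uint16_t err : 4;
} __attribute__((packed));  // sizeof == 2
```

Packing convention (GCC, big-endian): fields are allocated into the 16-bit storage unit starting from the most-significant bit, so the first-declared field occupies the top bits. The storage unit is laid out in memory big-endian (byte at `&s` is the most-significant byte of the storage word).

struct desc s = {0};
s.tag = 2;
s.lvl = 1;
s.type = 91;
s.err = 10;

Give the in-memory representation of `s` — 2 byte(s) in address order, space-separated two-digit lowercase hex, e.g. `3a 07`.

[12+:4] tag=2 & 0xf = 0x2; word=0x2000
[11+:1] lvl=1 & 0x1 = 0x1; word=0x2800
[4+:7] type=91 & 0x7f = 0x5b; word=0x2db0
[0+:4] err=10 & 0xf = 0xa; word=0x2dba
word = 0x2dba → big-endian bytes:
  [0]=0x2d  [1]=0xba

2d ba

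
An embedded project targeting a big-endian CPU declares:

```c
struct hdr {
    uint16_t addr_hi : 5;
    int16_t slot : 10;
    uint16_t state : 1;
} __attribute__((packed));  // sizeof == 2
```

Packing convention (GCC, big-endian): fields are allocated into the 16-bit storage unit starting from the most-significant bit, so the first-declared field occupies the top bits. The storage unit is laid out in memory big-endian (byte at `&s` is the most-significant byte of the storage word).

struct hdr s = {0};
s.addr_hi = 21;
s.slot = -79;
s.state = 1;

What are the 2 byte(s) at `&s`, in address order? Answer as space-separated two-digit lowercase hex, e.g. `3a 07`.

af 63

addr_hi:5 = 21 → 0x15 << 11 → word 0xa800
slot:10 = -79 → 0x3b1 << 1 → word 0xaf62
state:1 = 1 → 0x1 << 0 → word 0xaf63
word = 0xaf63 → big-endian bytes:
  [0]=0xaf  [1]=0x63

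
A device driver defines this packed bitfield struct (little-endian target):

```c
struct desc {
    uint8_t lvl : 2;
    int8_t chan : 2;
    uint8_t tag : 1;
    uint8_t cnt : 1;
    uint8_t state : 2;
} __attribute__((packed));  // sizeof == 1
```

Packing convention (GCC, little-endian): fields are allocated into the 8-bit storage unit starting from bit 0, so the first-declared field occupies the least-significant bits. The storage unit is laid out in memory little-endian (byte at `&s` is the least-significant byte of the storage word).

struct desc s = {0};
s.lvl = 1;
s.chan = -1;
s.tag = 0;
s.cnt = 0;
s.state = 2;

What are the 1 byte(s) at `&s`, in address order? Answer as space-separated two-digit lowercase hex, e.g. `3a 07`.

8d

lvl (2b) val=1 bits=0x1 at bit 0: 0x01
chan (2b) val=-1 bits=0x3 at bit 2: 0x0d
tag (1b) val=0 bits=0x0 at bit 4: 0x0d
cnt (1b) val=0 bits=0x0 at bit 5: 0x0d
state (2b) val=2 bits=0x2 at bit 6: 0x8d
word = 0x8d → little-endian bytes:
  [0]=0x8d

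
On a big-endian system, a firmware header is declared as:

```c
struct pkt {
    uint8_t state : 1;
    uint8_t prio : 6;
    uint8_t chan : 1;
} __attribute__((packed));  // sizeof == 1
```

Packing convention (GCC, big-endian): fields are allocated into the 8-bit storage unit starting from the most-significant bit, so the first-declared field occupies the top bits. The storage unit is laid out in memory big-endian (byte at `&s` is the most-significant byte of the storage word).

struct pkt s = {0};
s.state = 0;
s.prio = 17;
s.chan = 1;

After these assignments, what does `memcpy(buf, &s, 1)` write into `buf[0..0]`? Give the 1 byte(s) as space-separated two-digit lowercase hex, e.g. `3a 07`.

state (1b) val=0 bits=0x0 at bit 7: 0x00
prio (6b) val=17 bits=0x11 at bit 1: 0x22
chan (1b) val=1 bits=0x1 at bit 0: 0x23
word = 0x23 → big-endian bytes:
  [0]=0x23

23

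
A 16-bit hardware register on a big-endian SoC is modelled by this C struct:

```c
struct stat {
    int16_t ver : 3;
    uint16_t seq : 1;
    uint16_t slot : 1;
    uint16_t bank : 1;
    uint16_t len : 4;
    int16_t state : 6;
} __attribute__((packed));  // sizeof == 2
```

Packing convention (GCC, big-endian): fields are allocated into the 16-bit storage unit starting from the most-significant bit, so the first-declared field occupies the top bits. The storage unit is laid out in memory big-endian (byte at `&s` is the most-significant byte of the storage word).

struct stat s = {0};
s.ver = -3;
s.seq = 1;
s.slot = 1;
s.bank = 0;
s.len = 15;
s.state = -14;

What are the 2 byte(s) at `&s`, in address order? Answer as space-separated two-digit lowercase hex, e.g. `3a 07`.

ver:3 = -3 → 0x5 << 13 → word 0xa000
seq:1 = 1 → 0x1 << 12 → word 0xb000
slot:1 = 1 → 0x1 << 11 → word 0xb800
bank:1 = 0 → 0x0 << 10 → word 0xb800
len:4 = 15 → 0xf << 6 → word 0xbbc0
state:6 = -14 → 0x32 << 0 → word 0xbbf2
word = 0xbbf2 → big-endian bytes:
  [0]=0xbb  [1]=0xf2

bb f2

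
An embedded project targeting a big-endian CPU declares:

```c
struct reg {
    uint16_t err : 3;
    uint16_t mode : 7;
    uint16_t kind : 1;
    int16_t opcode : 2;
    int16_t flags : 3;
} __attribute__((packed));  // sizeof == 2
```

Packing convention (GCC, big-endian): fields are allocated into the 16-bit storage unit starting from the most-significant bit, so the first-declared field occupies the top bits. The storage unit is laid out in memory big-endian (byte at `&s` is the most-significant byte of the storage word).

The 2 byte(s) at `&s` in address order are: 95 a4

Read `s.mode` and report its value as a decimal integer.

86

[0]=0x95 [1]=0xa4 (big-endian) → word 0x95a4
err:3 @ bit 13 → (0x95a4>>13)&0x7 = 0x4
mode:7 @ bit 6 → (0x95a4>>6)&0x7f = 0x56  ←
kind:1 @ bit 5 → (0x95a4>>5)&0x1 = 0x1
opcode:2 @ bit 3 → (0x95a4>>3)&0x3 = 0x0
flags:3 @ bit 0 → (0x95a4>>0)&0x7 = 0x4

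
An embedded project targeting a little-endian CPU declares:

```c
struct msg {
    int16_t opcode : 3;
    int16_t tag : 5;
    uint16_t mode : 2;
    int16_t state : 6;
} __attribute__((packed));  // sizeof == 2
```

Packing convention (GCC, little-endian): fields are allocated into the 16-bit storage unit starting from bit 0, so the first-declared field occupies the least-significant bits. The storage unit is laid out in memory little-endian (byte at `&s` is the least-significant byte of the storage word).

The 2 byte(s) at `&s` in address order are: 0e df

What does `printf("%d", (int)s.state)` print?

-9

[0]=0x0e [1]=0xdf (little-endian) → word 0xdf0e
opcode:3 @ bit 0 → (0xdf0e>>0)&0x7 = 0x6
tag:5 @ bit 3 → (0xdf0e>>3)&0x1f = 0x1
mode:2 @ bit 8 → (0xdf0e>>8)&0x3 = 0x3
state:6 @ bit 10 → (0xdf0e>>10)&0x3f = 0x37  ←
state signed 6b, MSB=1: 55 - 64 = -9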